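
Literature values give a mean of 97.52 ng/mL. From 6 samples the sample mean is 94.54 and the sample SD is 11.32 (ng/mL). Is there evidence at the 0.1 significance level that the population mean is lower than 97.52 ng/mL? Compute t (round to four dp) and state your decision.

H0: μ = 97.52; H1: μ < 97.52 (one-sample t-test, left-tailed).
t = (x̄ − μ₀)/(s/√n) = (94.54 − 97.52)/(11.32/√6) = -0.6448
df = n − 1 = 5
p-value = P(T ≤ -0.6448) ≈ 0.274
Since p ≈ 0.274 > α = 0.1, fail to reject H0; the data do not provide sufficient evidence against H0.

t = -0.6448; fail to reject H0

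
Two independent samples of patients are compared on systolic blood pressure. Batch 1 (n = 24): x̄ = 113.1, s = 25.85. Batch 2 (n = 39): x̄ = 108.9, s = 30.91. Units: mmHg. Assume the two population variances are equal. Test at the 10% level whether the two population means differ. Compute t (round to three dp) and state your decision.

Let group 1 = batch 1, group 2 = batch 2. H0: μ_1 = μ_2; H1: μ_1 ≠ μ_2 (two-sample pooled-variance t-test, two-sided).
s_p² = [(24−1)·25.85² + (39−1)·30.91²]/(24+39−2) = 847.137
t = (113.1 − 108.9)/√[847.137·(1/24 + 1/39)] = 0.556
df = n₁ + n₂ − 2 = 61
Two-sided p-value ≈ 0.5801
Since p ≈ 0.5801 > α = 0.1, fail to reject H0; the evidence is not statistically significant.

t = 0.556; fail to reject H0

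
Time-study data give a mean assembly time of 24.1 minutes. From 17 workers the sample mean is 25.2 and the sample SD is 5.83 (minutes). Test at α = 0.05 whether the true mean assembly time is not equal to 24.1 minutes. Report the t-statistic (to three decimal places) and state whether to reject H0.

H0: μ = 24.1; H1: μ ≠ 24.1 (one-sample t-test, two-sided).
t = (x̄ − μ₀)/(s/√n) = (25.2 − 24.1)/(5.83/√17) = 0.778
df = n − 1 = 16
Two-sided p-value ≈ 0.448
Since p ≈ 0.448 > α = 0.05, fail to reject H0; the data do not provide sufficient evidence against H0.

t = 0.778; fail to reject H0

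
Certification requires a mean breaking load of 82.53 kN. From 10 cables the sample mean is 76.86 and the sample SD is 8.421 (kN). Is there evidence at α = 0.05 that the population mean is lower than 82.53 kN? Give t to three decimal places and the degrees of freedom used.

t = -2.129, df = 9

H0: μ = 82.53; H1: μ < 82.53 (one-sample t-test, left-tailed).
t = (x̄ − μ₀)/(s/√n) = (76.86 − 82.53)/(8.421/√10) = -2.129
df = n − 1 = 9
p-value = P(T ≤ -2.129) ≈ 0.0311
Since p ≈ 0.0311 < α = 0.05, reject H0; the data support H1.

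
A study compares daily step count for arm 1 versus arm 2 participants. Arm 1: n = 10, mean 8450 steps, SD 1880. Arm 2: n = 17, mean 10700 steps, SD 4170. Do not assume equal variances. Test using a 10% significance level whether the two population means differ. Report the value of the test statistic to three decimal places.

-1.918

Let group 1 = arm 1, group 2 = arm 2. H0: μ_1 = μ_2; H1: μ_1 ≠ μ_2 (Welch's two-sample t-test, two-sided).
t = (x̄_1 − x̄_2)/√(s_1²/n_1 + s_2²/n_2) = (8450 − 10700)/√(1880²/10 + 4170²/17) = -1.918
Welch–Satterthwaite df ≈ 23.90
Two-sided p-value ≈ 0.0672
Since p ≈ 0.0672 < α = 0.1, reject H0; the evidence is statistically significant.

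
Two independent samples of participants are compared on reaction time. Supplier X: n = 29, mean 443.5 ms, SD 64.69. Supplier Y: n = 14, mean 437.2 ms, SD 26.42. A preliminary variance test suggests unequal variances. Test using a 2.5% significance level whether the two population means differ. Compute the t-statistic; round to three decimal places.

Let group 1 = supplier X, group 2 = supplier Y. H0: μ_1 = μ_2; H1: μ_1 ≠ μ_2 (Welch's two-sample t-test, two-sided).
t = (x̄_1 − x̄_2)/√(s_1²/n_1 + s_2²/n_2) = (443.5 − 437.2)/√(64.69²/29 + 26.42²/14) = 0.452
Welch–Satterthwaite df ≈ 40.32
Two-sided p-value ≈ 0.654
Since p ≈ 0.654 > α = 0.025, fail to reject H0; the data do not provide sufficient evidence against H0.

0.452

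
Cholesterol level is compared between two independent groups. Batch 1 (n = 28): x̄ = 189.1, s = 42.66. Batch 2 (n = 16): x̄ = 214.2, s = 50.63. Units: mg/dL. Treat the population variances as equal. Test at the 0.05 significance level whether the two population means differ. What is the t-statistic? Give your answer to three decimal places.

Let group 1 = batch 1, group 2 = batch 2. H0: μ_1 = μ_2; H1: μ_1 ≠ μ_2 (two-sample pooled-variance t-test, two-sided).
s_p² = [(28−1)·42.66² + (16−1)·50.63²]/(28+16−2) = 2085.42
t = (189.1 − 214.2)/√[2085.42·(1/28 + 1/16)] = -1.754
df = n₁ + n₂ − 2 = 42
Two-sided p-value ≈ 0.087
Since p ≈ 0.087 > α = 0.05, fail to reject H0; the evidence is not statistically significant.

-1.754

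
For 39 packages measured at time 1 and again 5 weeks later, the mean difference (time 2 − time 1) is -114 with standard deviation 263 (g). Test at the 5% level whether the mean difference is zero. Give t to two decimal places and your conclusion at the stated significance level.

t = -2.71; reject H0

H0: μ_d = 0; H1: μ_d ≠ 0 (paired t-test on the differences, two-sided).
t = d̄/(s_d/√n) = -114/(263/√39) = -2.71
df = n − 1 = 38
Two-sided p-value ≈ 0.010
Since p ≈ 0.010 < α = 0.05, reject H0; the evidence is statistically significant.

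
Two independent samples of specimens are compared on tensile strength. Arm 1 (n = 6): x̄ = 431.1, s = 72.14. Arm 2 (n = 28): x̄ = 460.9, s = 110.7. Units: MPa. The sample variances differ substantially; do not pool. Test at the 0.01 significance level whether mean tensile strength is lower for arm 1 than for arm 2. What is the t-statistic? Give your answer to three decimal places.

-0.825

Let group 1 = arm 1, group 2 = arm 2. H0: μ_1 = μ_2; H1: μ_1 < μ_2 (Welch's two-sample t-test, left-tailed).
t = (x̄_1 − x̄_2)/√(s_1²/n_1 + s_2²/n_2) = (431.1 − 460.9)/√(72.14²/6 + 110.7²/28) = -0.825
Welch–Satterthwaite df ≈ 10.81
p-value = P(T ≤ -0.825) ≈ 0.214
Since p ≈ 0.214 > α = 0.01, fail to reject H0; the data do not provide sufficient evidence against H0.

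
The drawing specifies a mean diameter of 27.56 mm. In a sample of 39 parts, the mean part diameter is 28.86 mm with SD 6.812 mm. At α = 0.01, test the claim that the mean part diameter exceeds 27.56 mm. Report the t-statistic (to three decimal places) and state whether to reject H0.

t = 1.192; fail to reject H0

H0: μ = 27.56; H1: μ > 27.56 (one-sample t-test, right-tailed).
t = (x̄ − μ₀)/(s/√n) = (28.86 − 27.56)/(6.812/√39) = 1.192
df = n − 1 = 38
p-value = P(T ≥ 1.192) ≈ 0.1204
Since p ≈ 0.1204 > α = 0.01, fail to reject H0; the evidence is not statistically significant.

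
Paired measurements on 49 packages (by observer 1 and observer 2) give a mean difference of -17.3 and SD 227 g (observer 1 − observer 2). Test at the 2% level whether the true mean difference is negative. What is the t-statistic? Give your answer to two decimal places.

H0: μ_d = 0; H1: μ_d < 0 (paired t-test on the differences, left-tailed).
t = d̄/(s_d/√n) = -17.3/(227/√49) = -0.53
df = n − 1 = 48
p-value = P(T ≤ -0.53) ≈ 0.2981
Since p ≈ 0.2981 > α = 0.02, fail to reject H0; the evidence is not statistically significant.

-0.53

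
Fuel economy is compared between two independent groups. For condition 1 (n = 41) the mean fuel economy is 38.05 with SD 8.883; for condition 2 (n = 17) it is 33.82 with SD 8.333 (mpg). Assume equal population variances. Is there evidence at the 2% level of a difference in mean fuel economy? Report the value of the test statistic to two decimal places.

1.68

Let group 1 = condition 1, group 2 = condition 2. H0: μ_1 = μ_2; H1: μ_1 ≠ μ_2 (two-sample pooled-variance t-test, two-sided).
s_p² = [(41−1)·8.883² + (17−1)·8.333²]/(41+17−2) = 76.2023
t = (38.05 − 33.82)/√[76.2023·(1/41 + 1/17)] = 1.68
df = n₁ + n₂ − 2 = 56
Two-sided p-value ≈ 0.099
Since p ≈ 0.099 > α = 0.02, fail to reject H0; the evidence is not statistically significant.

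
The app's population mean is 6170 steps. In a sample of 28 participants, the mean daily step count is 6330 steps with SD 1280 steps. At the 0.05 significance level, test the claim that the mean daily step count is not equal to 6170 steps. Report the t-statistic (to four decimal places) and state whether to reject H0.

H0: μ = 6170; H1: μ ≠ 6170 (one-sample t-test, two-sided).
t = (x̄ − μ₀)/(s/√n) = (6330 − 6170)/(1280/√28) = 0.6614
df = n − 1 = 27
Two-sided p-value ≈ 0.514
Since p ≈ 0.514 > α = 0.05, fail to reject H0; the evidence is not statistically significant.

t = 0.6614; fail to reject H0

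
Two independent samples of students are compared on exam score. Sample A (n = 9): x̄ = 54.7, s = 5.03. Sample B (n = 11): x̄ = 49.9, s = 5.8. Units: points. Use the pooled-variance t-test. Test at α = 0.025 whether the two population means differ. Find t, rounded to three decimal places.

Let group 1 = sample A, group 2 = sample B. H0: μ_1 = μ_2; H1: μ_1 ≠ μ_2 (two-sample pooled-variance t-test, two-sided).
s_p² = [(9−1)·5.03² + (11−1)·5.8²]/(9+11−2) = 29.9337
t = (54.7 − 49.9)/√[29.9337·(1/9 + 1/11)] = 1.952
df = n₁ + n₂ − 2 = 18
Two-sided p-value ≈ 0.067
Since p ≈ 0.067 > α = 0.025, fail to reject H0; the data do not provide sufficient evidence against H0.

1.952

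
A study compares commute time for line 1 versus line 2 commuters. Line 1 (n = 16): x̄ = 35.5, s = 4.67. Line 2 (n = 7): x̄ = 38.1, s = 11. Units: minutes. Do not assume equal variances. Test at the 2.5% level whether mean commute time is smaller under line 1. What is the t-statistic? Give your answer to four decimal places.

Let group 1 = line 1, group 2 = line 2. H0: μ_1 = μ_2; H1: μ_1 < μ_2 (Welch's two-sample t-test, left-tailed).
t = (x̄_1 − x̄_2)/√(s_1²/n_1 + s_2²/n_2) = (35.5 − 38.1)/√(4.67²/16 + 11²/7) = -0.6021
Welch–Satterthwaite df ≈ 6.97
p-value = P(T ≤ -0.6021) ≈ 0.283
Since p ≈ 0.283 > α = 0.025, fail to reject H0; the data do not provide sufficient evidence against H0.

-0.6021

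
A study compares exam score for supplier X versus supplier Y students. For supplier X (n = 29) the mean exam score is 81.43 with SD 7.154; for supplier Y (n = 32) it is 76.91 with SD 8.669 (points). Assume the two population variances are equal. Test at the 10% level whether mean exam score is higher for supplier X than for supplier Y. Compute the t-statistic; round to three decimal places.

2.208

Let group 1 = supplier X, group 2 = supplier Y. H0: μ_1 = μ_2; H1: μ_1 > μ_2 (two-sample pooled-variance t-test, right-tailed).
s_p² = [(29−1)·7.154² + (32−1)·8.669²]/(29+32−2) = 63.7751
t = (81.43 − 76.91)/√[63.7751·(1/29 + 1/32)] = 2.208
df = n₁ + n₂ − 2 = 59
p-value = P(T ≥ 2.208) ≈ 0.0156
Since p ≈ 0.0156 < α = 0.1, reject H0; the evidence is statistically significant.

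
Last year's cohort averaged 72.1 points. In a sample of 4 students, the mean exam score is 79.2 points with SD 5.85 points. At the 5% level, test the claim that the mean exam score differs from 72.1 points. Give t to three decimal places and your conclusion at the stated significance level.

t = 2.427; fail to reject H0

H0: μ = 72.1; H1: μ ≠ 72.1 (one-sample t-test, two-sided).
t = (x̄ − μ₀)/(s/√n) = (79.2 − 72.1)/(5.85/√4) = 2.427
df = n − 1 = 3
Two-sided p-value ≈ 0.094
Since p ≈ 0.094 > α = 0.05, fail to reject H0; the data do not provide sufficient evidence against H0.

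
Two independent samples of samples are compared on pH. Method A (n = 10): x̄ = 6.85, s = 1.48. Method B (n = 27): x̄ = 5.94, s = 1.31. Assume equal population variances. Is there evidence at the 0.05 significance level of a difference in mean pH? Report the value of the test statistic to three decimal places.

1.813

Let group 1 = method A, group 2 = method B. H0: μ_1 = μ_2; H1: μ_1 ≠ μ_2 (two-sample pooled-variance t-test, two-sided).
s_p² = [(10−1)·1.48² + (27−1)·1.31²]/(10+27−2) = 1.83806
t = (6.85 − 5.94)/√[1.83806·(1/10 + 1/27)] = 1.813
df = n₁ + n₂ − 2 = 35
Two-sided p-value ≈ 0.078
Since p ≈ 0.078 > α = 0.05, fail to reject H0; the evidence is not statistically significant.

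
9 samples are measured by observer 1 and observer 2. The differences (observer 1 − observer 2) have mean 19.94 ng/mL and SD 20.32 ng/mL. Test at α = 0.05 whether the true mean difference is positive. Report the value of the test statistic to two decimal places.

2.94

H0: μ_d = 0; H1: μ_d > 0 (paired t-test on the differences, right-tailed).
t = d̄/(s_d/√n) = 19.94/(20.32/√9) = 2.94
df = n − 1 = 8
p-value = P(T ≥ 2.94) ≈ 0.009
Since p ≈ 0.009 < α = 0.05, reject H0; the evidence is statistically significant.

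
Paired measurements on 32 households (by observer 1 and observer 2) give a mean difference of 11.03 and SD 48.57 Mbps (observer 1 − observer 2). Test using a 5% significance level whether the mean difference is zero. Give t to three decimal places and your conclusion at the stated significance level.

H0: μ_d = 0; H1: μ_d ≠ 0 (paired t-test on the differences, two-sided).
t = d̄/(s_d/√n) = 11.03/(48.57/√32) = 1.285
df = n − 1 = 31
Two-sided p-value ≈ 0.2084
Since p ≈ 0.2084 > α = 0.05, fail to reject H0; the data do not provide sufficient evidence against H0.

t = 1.285; fail to reject H0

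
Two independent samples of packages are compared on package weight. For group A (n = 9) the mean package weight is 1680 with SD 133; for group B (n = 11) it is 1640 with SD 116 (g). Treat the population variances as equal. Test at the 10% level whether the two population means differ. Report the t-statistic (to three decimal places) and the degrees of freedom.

t = 0.719, df = 18

Let group 1 = group A, group 2 = group B. H0: μ_1 = μ_2; H1: μ_1 ≠ μ_2 (two-sample pooled-variance t-test, two-sided).
s_p² = [(9−1)·133² + (11−1)·116²]/(9+11−2) = 15337.3
t = (1680 − 1640)/√[15337.3·(1/9 + 1/11)] = 0.719
df = n₁ + n₂ − 2 = 18
Two-sided p-value ≈ 0.4816
Since p ≈ 0.4816 > α = 0.1, fail to reject H0; the evidence is not statistically significant.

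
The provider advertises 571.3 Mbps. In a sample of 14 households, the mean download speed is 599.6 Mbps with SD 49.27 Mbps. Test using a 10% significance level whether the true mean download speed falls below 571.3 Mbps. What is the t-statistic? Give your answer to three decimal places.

H0: μ = 571.3; H1: μ < 571.3 (one-sample t-test, left-tailed).
t = (x̄ − μ₀)/(s/√n) = (599.6 − 571.3)/(49.27/√14) = 2.149
df = n − 1 = 13
p-value = P(T ≤ 2.149) ≈ 0.974
Since p ≈ 0.974 > α = 0.1, fail to reject H0; the data do not provide sufficient evidence against H0.

2.149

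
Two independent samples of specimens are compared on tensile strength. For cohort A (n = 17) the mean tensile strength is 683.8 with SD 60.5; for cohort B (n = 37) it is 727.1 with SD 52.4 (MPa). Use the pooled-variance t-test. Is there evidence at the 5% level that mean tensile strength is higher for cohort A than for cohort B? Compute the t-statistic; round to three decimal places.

-2.686

Let group 1 = cohort A, group 2 = cohort B. H0: μ_1 = μ_2; H1: μ_1 > μ_2 (two-sample pooled-variance t-test, right-tailed).
s_p² = [(17−1)·60.5² + (37−1)·52.4²]/(17+37−2) = 3027.14
t = (683.8 − 727.1)/√[3027.14·(1/17 + 1/37)] = -2.686
df = n₁ + n₂ − 2 = 52
p-value = P(T ≥ -2.686) ≈ 0.9952
Since p ≈ 0.9952 > α = 0.05, fail to reject H0; the data do not provide sufficient evidence against H0.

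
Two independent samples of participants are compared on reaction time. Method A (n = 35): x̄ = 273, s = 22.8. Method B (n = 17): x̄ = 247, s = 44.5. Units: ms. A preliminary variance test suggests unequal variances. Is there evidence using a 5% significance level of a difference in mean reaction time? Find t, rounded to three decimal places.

Let group 1 = method A, group 2 = method B. H0: μ_1 = μ_2; H1: μ_1 ≠ μ_2 (Welch's two-sample t-test, two-sided).
t = (x̄_1 − x̄_2)/√(s_1²/n_1 + s_2²/n_2) = (273 − 247)/√(22.8²/35 + 44.5²/17) = 2.269
Welch–Satterthwaite df ≈ 20.19
Two-sided p-value ≈ 0.034
Since p ≈ 0.034 < α = 0.05, reject H0; the evidence is statistically significant.

2.269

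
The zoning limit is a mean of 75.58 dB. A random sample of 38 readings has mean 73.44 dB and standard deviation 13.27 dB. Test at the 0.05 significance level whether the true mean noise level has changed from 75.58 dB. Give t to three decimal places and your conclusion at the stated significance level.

H0: μ = 75.58; H1: μ ≠ 75.58 (one-sample t-test, two-sided).
t = (x̄ − μ₀)/(s/√n) = (73.44 − 75.58)/(13.27/√38) = -0.994
df = n − 1 = 37
Two-sided p-value ≈ 0.3266
Since p ≈ 0.3266 > α = 0.05, fail to reject H0; the evidence is not statistically significant.

t = -0.994; fail to reject H0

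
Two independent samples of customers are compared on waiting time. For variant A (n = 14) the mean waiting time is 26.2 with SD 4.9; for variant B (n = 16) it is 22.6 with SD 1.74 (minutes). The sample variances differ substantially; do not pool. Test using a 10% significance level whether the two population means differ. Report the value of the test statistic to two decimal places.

Let group 1 = variant A, group 2 = variant B. H0: μ_1 = μ_2; H1: μ_1 ≠ μ_2 (Welch's two-sample t-test, two-sided).
t = (x̄_1 − x̄_2)/√(s_1²/n_1 + s_2²/n_2) = (26.2 − 22.6)/√(4.9²/14 + 1.74²/16) = 2.61
Welch–Satterthwaite df ≈ 15.86
Two-sided p-value ≈ 0.019
Since p ≈ 0.019 < α = 0.1, reject H0; the data support H1.

2.61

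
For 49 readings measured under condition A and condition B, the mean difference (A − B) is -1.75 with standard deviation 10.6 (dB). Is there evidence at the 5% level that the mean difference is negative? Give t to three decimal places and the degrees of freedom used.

t = -1.156, df = 48

H0: μ_d = 0; H1: μ_d < 0 (paired t-test on the differences, left-tailed).
t = d̄/(s_d/√n) = -1.75/(10.6/√49) = -1.156
df = n − 1 = 48
p-value = P(T ≤ -1.156) ≈ 0.127
Since p ≈ 0.127 > α = 0.05, fail to reject H0; the data do not provide sufficient evidence against H0.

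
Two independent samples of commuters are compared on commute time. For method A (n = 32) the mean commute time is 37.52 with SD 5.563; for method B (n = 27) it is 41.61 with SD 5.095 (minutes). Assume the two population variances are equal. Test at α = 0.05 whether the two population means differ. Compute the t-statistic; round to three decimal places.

Let group 1 = method A, group 2 = method B. H0: μ_1 = μ_2; H1: μ_1 ≠ μ_2 (two-sample pooled-variance t-test, two-sided).
s_p² = [(32−1)·5.563² + (27−1)·5.095²]/(32+27−2) = 28.6718
t = (37.52 − 41.61)/√[28.6718·(1/32 + 1/27)] = -2.923
df = n₁ + n₂ − 2 = 57
Two-sided p-value ≈ 0.005
Since p ≈ 0.005 < α = 0.05, reject H0; the evidence is statistically significant.

-2.923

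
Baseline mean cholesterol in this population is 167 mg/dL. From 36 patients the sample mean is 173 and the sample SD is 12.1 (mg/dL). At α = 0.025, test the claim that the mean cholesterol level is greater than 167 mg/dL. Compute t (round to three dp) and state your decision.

H0: μ = 167; H1: μ > 167 (one-sample t-test, right-tailed).
t = (x̄ − μ₀)/(s/√n) = (173 − 167)/(12.1/√36) = 2.975
df = n − 1 = 35
p-value = P(T ≥ 2.975) ≈ 0.0026
Since p ≈ 0.0026 < α = 0.025, reject H0; the evidence is statistically significant.

t = 2.975; reject H0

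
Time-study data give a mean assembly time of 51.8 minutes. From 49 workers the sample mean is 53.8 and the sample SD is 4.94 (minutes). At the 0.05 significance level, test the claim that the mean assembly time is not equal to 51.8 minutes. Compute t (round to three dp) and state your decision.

t = 2.834; reject H0

H0: μ = 51.8; H1: μ ≠ 51.8 (one-sample t-test, two-sided).
t = (x̄ − μ₀)/(s/√n) = (53.8 − 51.8)/(4.94/√49) = 2.834
df = n − 1 = 48
Two-sided p-value ≈ 0.007
Since p ≈ 0.007 < α = 0.05, reject H0; the data support H1.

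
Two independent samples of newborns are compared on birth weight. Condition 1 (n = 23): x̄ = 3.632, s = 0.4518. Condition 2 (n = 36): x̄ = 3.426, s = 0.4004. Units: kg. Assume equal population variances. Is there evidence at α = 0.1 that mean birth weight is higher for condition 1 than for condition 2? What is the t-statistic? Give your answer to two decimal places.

1.83

Let group 1 = condition 1, group 2 = condition 2. H0: μ_1 = μ_2; H1: μ_1 > μ_2 (two-sample pooled-variance t-test, right-tailed).
s_p² = [(23−1)·0.4518² + (36−1)·0.4004²]/(23+36−2) = 0.177227
t = (3.632 − 3.426)/√[0.177227·(1/23 + 1/36)] = 1.83
df = n₁ + n₂ − 2 = 57
p-value = P(T ≥ 1.83) ≈ 0.0360
Since p ≈ 0.0360 < α = 0.1, reject H0; the evidence is statistically significant.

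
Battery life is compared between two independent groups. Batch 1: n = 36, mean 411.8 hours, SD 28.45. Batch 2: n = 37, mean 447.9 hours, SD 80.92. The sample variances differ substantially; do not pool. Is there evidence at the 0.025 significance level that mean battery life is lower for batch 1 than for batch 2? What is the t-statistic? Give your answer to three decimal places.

-2.556

Let group 1 = batch 1, group 2 = batch 2. H0: μ_1 = μ_2; H1: μ_1 < μ_2 (Welch's two-sample t-test, left-tailed).
t = (x̄_1 − x̄_2)/√(s_1²/n_1 + s_2²/n_2) = (411.8 − 447.9)/√(28.45²/36 + 80.92²/37) = -2.556
Welch–Satterthwaite df ≈ 44.98
p-value = P(T ≤ -2.556) ≈ 0.007
Since p ≈ 0.007 < α = 0.025, reject H0; the data support H1.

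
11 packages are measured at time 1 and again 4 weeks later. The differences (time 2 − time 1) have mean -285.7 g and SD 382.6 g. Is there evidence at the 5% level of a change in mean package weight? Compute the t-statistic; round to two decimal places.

H0: μ_d = 0; H1: μ_d ≠ 0 (paired t-test on the differences, two-sided).
t = d̄/(s_d/√n) = -285.7/(382.6/√11) = -2.48
df = n − 1 = 10
Two-sided p-value ≈ 0.033
Since p ≈ 0.033 < α = 0.05, reject H0; the evidence is statistically significant.

-2.48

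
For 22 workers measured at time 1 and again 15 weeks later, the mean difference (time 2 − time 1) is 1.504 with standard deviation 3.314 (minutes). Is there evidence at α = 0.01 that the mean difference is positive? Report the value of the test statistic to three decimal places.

2.129

H0: μ_d = 0; H1: μ_d > 0 (paired t-test on the differences, right-tailed).
t = d̄/(s_d/√n) = 1.504/(3.314/√22) = 2.129
df = n − 1 = 21
p-value = P(T ≥ 2.129) ≈ 0.023
Since p ≈ 0.023 > α = 0.01, fail to reject H0; the evidence is not statistically significant.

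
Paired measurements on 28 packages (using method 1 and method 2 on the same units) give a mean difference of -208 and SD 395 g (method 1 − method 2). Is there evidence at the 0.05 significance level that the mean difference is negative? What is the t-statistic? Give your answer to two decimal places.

H0: μ_d = 0; H1: μ_d < 0 (paired t-test on the differences, left-tailed).
t = d̄/(s_d/√n) = -208/(395/√28) = -2.79
df = n − 1 = 27
p-value = P(T ≤ -2.79) ≈ 0.005
Since p ≈ 0.005 < α = 0.05, reject H0; the data support H1.

-2.79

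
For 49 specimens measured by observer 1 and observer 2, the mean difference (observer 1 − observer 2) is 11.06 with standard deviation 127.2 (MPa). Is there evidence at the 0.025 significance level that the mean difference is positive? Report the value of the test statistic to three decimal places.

H0: μ_d = 0; H1: μ_d > 0 (paired t-test on the differences, right-tailed).
t = d̄/(s_d/√n) = 11.06/(127.2/√49) = 0.609
df = n − 1 = 48
p-value = P(T ≥ 0.609) ≈ 0.273
Since p ≈ 0.273 > α = 0.025, fail to reject H0; the data do not provide sufficient evidence against H0.

0.609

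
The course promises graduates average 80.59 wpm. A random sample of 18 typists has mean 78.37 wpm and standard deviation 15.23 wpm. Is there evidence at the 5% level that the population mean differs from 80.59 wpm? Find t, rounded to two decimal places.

-0.62

H0: μ = 80.59; H1: μ ≠ 80.59 (one-sample t-test, two-sided).
t = (x̄ − μ₀)/(s/√n) = (78.37 − 80.59)/(15.23/√18) = -0.62
df = n − 1 = 17
Two-sided p-value ≈ 0.544
Since p ≈ 0.544 > α = 0.05, fail to reject H0; the evidence is not statistically significant.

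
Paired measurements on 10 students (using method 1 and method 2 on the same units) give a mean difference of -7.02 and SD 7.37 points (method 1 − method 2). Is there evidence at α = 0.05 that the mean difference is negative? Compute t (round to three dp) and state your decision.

H0: μ_d = 0; H1: μ_d < 0 (paired t-test on the differences, left-tailed).
t = d̄/(s_d/√n) = -7.02/(7.37/√10) = -3.012
df = n − 1 = 9
p-value = P(T ≤ -3.012) ≈ 0.0073
Since p ≈ 0.0073 < α = 0.05, reject H0; the data support H1.

t = -3.012; reject H0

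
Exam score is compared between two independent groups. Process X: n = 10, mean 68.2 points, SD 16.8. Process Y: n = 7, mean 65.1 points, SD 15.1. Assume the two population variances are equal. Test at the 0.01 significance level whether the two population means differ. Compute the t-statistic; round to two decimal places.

0.39

Let group 1 = process X, group 2 = process Y. H0: μ_1 = μ_2; H1: μ_1 ≠ μ_2 (two-sample pooled-variance t-test, two-sided).
s_p² = [(10−1)·16.8² + (7−1)·15.1²]/(10+7−2) = 260.548
t = (68.2 − 65.1)/√[260.548·(1/10 + 1/7)] = 0.39
df = n₁ + n₂ − 2 = 15
Two-sided p-value ≈ 0.7022
Since p ≈ 0.7022 > α = 0.01, fail to reject H0; the data do not provide sufficient evidence against H0.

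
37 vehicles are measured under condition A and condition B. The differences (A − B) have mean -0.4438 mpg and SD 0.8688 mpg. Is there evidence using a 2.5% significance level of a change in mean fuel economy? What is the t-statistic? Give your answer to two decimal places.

H0: μ_d = 0; H1: μ_d ≠ 0 (paired t-test on the differences, two-sided).
t = d̄/(s_d/√n) = -0.4438/(0.8688/√37) = -3.11
df = n − 1 = 36
Two-sided p-value ≈ 0.004
Since p ≈ 0.004 < α = 0.025, reject H0; the data support H1.

-3.11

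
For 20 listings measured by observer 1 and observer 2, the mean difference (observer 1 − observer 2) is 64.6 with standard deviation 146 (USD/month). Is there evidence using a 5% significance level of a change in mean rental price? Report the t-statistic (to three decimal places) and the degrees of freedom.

H0: μ_d = 0; H1: μ_d ≠ 0 (paired t-test on the differences, two-sided).
t = d̄/(s_d/√n) = 64.6/(146/√20) = 1.979
df = n − 1 = 19
Two-sided p-value ≈ 0.063
Since p ≈ 0.063 > α = 0.05, fail to reject H0; the data do not provide sufficient evidence against H0.

t = 1.979, df = 19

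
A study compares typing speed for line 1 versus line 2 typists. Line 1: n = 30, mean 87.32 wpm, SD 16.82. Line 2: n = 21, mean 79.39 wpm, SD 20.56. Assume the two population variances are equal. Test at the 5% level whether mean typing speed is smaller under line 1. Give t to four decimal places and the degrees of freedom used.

Let group 1 = line 1, group 2 = line 2. H0: μ_1 = μ_2; H1: μ_1 < μ_2 (two-sample pooled-variance t-test, left-tailed).
s_p² = [(30−1)·16.82² + (21−1)·20.56²]/(30+21−2) = 339.974
t = (87.32 − 79.39)/√[339.974·(1/30 + 1/21)] = 1.5116
df = n₁ + n₂ − 2 = 49
p-value = P(T ≤ 1.5116) ≈ 0.9315
Since p ≈ 0.9315 > α = 0.05, fail to reject H0; the data do not provide sufficient evidence against H0.

t = 1.5116, df = 49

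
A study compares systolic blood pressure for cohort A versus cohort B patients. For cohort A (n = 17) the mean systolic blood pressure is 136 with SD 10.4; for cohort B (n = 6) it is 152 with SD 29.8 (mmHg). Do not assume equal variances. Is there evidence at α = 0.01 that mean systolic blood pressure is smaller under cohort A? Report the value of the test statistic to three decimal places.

-1.288

Let group 1 = cohort A, group 2 = cohort B. H0: μ_1 = μ_2; H1: μ_1 < μ_2 (Welch's two-sample t-test, left-tailed).
t = (x̄_1 − x̄_2)/√(s_1²/n_1 + s_2²/n_2) = (136 − 152)/√(10.4²/17 + 29.8²/6) = -1.288
Welch–Satterthwaite df ≈ 5.44
p-value = P(T ≤ -1.288) ≈ 0.125
Since p ≈ 0.125 > α = 0.01, fail to reject H0; the evidence is not statistically significant.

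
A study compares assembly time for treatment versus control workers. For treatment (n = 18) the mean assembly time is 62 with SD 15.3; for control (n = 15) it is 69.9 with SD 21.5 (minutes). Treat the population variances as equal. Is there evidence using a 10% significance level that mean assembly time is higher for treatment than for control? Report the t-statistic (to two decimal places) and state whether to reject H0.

Let group 1 = treatment, group 2 = control. H0: μ_1 = μ_2; H1: μ_1 > μ_2 (two-sample pooled-variance t-test, right-tailed).
s_p² = [(18−1)·15.3² + (15−1)·21.5²]/(18+15−2) = 337.13
t = (62 − 69.9)/√[337.13·(1/18 + 1/15)] = -1.23
df = n₁ + n₂ − 2 = 31
p-value = P(T ≥ -1.23) ≈ 0.8862
Since p ≈ 0.8862 > α = 0.1, fail to reject H0; the evidence is not statistically significant.

t = -1.23; fail to reject H0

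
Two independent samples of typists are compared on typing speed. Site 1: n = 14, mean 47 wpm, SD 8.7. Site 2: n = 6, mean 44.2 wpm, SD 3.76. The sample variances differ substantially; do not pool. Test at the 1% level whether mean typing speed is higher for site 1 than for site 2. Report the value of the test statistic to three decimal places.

Let group 1 = site 1, group 2 = site 2. H0: μ_1 = μ_2; H1: μ_1 > μ_2 (Welch's two-sample t-test, right-tailed).
t = (x̄_1 − x̄_2)/√(s_1²/n_1 + s_2²/n_2) = (47 − 44.2)/√(8.7²/14 + 3.76²/6) = 1.005
Welch–Satterthwaite df ≈ 17.94
p-value = P(T ≥ 1.005) ≈ 0.164
Since p ≈ 0.164 > α = 0.01, fail to reject H0; the data do not provide sufficient evidence against H0.

1.005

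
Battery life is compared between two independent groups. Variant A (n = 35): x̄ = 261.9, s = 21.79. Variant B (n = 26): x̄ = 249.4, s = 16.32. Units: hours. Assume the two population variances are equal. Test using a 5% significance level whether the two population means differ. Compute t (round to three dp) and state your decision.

Let group 1 = variant A, group 2 = variant B. H0: μ_1 = μ_2; H1: μ_1 ≠ μ_2 (two-sample pooled-variance t-test, two-sided).
s_p² = [(35−1)·21.79² + (26−1)·16.32²]/(35+26−2) = 386.473
t = (261.9 − 249.4)/√[386.473·(1/35 + 1/26)] = 2.456
df = n₁ + n₂ − 2 = 59
Two-sided p-value ≈ 0.017
Since p ≈ 0.017 < α = 0.05, reject H0; the data support H1.

t = 2.456; reject H0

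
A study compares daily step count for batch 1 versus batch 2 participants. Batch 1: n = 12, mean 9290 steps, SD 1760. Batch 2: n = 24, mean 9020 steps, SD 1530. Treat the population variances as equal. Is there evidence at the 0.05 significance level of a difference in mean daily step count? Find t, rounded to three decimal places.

0.475

Let group 1 = batch 1, group 2 = batch 2. H0: μ_1 = μ_2; H1: μ_1 ≠ μ_2 (two-sample pooled-variance t-test, two-sided).
s_p² = [(12−1)·1760² + (24−1)·1530²]/(12+24−2) = 2585710
t = (9290 − 9020)/√[2585710·(1/12 + 1/24)] = 0.475
df = n₁ + n₂ − 2 = 34
Two-sided p-value ≈ 0.6379
Since p ≈ 0.6379 > α = 0.05, fail to reject H0; the evidence is not statistically significant.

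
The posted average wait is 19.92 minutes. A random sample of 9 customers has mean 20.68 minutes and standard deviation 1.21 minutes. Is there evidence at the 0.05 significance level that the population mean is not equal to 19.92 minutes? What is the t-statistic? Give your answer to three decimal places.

1.884

H0: μ = 19.92; H1: μ ≠ 19.92 (one-sample t-test, two-sided).
t = (x̄ − μ₀)/(s/√n) = (20.68 − 19.92)/(1.21/√9) = 1.884
df = n − 1 = 8
Two-sided p-value ≈ 0.0963
Since p ≈ 0.0963 > α = 0.05, fail to reject H0; the data do not provide sufficient evidence against H0.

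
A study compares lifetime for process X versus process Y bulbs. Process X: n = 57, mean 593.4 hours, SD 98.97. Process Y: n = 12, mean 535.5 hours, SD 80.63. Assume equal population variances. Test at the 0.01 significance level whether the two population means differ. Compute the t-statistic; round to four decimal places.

1.8950

Let group 1 = process X, group 2 = process Y. H0: μ_1 = μ_2; H1: μ_1 ≠ μ_2 (two-sample pooled-variance t-test, two-sided).
s_p² = [(57−1)·98.97² + (12−1)·80.63²]/(57+12−2) = 9254.28
t = (593.4 − 535.5)/√[9254.28·(1/57 + 1/12)] = 1.8950
df = n₁ + n₂ − 2 = 67
Two-sided p-value ≈ 0.062
Since p ≈ 0.062 > α = 0.01, fail to reject H0; the data do not provide sufficient evidence against H0.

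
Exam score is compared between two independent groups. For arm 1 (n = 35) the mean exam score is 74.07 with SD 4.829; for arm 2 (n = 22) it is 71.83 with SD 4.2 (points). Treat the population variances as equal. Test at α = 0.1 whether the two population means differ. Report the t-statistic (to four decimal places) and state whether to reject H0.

t = 1.7902; reject H0

Let group 1 = arm 1, group 2 = arm 2. H0: μ_1 = μ_2; H1: μ_1 ≠ μ_2 (two-sample pooled-variance t-test, two-sided).
s_p² = [(35−1)·4.829² + (22−1)·4.2²]/(35+22−2) = 21.1508
t = (74.07 − 71.83)/√[21.1508·(1/35 + 1/22)] = 1.7902
df = n₁ + n₂ − 2 = 55
Two-sided p-value ≈ 0.079
Since p ≈ 0.079 < α = 0.1, reject H0; the evidence is statistically significant.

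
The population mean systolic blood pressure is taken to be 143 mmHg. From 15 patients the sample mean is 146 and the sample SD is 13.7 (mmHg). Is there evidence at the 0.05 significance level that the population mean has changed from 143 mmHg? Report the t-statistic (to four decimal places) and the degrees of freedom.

t = 0.8481, df = 14

H0: μ = 143; H1: μ ≠ 143 (one-sample t-test, two-sided).
t = (x̄ − μ₀)/(s/√n) = (146 − 143)/(13.7/√15) = 0.8481
df = n − 1 = 14
Two-sided p-value ≈ 0.411
Since p ≈ 0.411 > α = 0.05, fail to reject H0; the evidence is not statistically significant.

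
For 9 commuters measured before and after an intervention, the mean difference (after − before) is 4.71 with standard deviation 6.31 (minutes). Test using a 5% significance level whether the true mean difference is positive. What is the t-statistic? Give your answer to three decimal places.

2.239

H0: μ_d = 0; H1: μ_d > 0 (paired t-test on the differences, right-tailed).
t = d̄/(s_d/√n) = 4.71/(6.31/√9) = 2.239
df = n − 1 = 8
p-value = P(T ≥ 2.239) ≈ 0.028
Since p ≈ 0.028 < α = 0.05, reject H0; the data support H1.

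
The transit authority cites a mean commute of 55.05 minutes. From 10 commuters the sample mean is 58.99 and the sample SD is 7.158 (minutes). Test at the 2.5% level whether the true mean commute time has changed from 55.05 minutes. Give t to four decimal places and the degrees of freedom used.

t = 1.7406, df = 9

H0: μ = 55.05; H1: μ ≠ 55.05 (one-sample t-test, two-sided).
t = (x̄ − μ₀)/(s/√n) = (58.99 − 55.05)/(7.158/√10) = 1.7406
df = n − 1 = 9
Two-sided p-value ≈ 0.116
Since p ≈ 0.116 > α = 0.025, fail to reject H0; the evidence is not statistically significant.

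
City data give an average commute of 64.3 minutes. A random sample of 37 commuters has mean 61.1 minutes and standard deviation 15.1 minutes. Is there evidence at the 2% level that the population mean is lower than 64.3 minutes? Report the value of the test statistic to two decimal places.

-1.29

H0: μ = 64.3; H1: μ < 64.3 (one-sample t-test, left-tailed).
t = (x̄ − μ₀)/(s/√n) = (61.1 − 64.3)/(15.1/√37) = -1.29
df = n − 1 = 36
p-value = P(T ≤ -1.29) ≈ 0.1028
Since p ≈ 0.1028 > α = 0.02, fail to reject H0; the evidence is not statistically significant.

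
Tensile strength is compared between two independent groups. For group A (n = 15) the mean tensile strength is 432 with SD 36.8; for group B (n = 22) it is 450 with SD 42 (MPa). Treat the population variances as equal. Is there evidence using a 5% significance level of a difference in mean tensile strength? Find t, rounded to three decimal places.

-1.344

Let group 1 = group A, group 2 = group B. H0: μ_1 = μ_2; H1: μ_1 ≠ μ_2 (two-sample pooled-variance t-test, two-sided).
s_p² = [(15−1)·36.8² + (22−1)·42²]/(15+22−2) = 1600.1
t = (432 − 450)/√[1600.1·(1/15 + 1/22)] = -1.344
df = n₁ + n₂ − 2 = 35
Two-sided p-value ≈ 0.1876
Since p ≈ 0.1876 > α = 0.05, fail to reject H0; the data do not provide sufficient evidence against H0.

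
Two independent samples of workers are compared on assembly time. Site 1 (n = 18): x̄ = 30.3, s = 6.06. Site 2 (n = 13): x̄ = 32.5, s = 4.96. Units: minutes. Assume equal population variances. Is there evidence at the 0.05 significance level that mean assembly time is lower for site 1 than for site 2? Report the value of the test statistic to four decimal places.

Let group 1 = site 1, group 2 = site 2. H0: μ_1 = μ_2; H1: μ_1 < μ_2 (two-sample pooled-variance t-test, left-tailed).
s_p² = [(18−1)·6.06² + (13−1)·4.96²]/(18+13−2) = 31.7076
t = (30.3 − 32.5)/√[31.7076·(1/18 + 1/13)] = -1.0734
df = n₁ + n₂ − 2 = 29
p-value = P(T ≤ -1.0734) ≈ 0.1460
Since p ≈ 0.1460 > α = 0.05, fail to reject H0; the evidence is not statistically significant.

-1.0734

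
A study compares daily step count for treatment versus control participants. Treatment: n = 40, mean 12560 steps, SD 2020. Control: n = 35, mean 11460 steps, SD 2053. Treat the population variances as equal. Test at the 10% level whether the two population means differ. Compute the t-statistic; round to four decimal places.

2.3349

Let group 1 = treatment, group 2 = control. H0: μ_1 = μ_2; H1: μ_1 ≠ μ_2 (two-sample pooled-variance t-test, two-sided).
s_p² = [(40−1)·2020² + (35−1)·2053²]/(40+35−2) = 4143000
t = (12560 − 11460)/√[4143000·(1/40 + 1/35)] = 2.3349
df = n₁ + n₂ − 2 = 73
Two-sided p-value ≈ 0.0223
Since p ≈ 0.0223 < α = 0.1, reject H0; the evidence is statistically significant.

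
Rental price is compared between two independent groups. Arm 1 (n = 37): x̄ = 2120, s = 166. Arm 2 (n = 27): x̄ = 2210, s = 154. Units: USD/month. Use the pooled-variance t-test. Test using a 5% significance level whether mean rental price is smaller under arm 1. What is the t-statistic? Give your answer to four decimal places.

-2.2075

Let group 1 = arm 1, group 2 = arm 2. H0: μ_1 = μ_2; H1: μ_1 < μ_2 (two-sample pooled-variance t-test, left-tailed).
s_p² = [(37−1)·166² + (27−1)·154²]/(37+27−2) = 25945.7
t = (2120 − 2210)/√[25945.7·(1/37 + 1/27)] = -2.2075
df = n₁ + n₂ − 2 = 62
p-value = P(T ≤ -2.2075) ≈ 0.015
Since p ≈ 0.015 < α = 0.05, reject H0; the evidence is statistically significant.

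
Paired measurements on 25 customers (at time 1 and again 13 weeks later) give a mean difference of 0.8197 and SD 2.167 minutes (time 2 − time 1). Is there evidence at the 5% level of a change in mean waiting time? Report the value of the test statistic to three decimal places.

1.891

H0: μ_d = 0; H1: μ_d ≠ 0 (paired t-test on the differences, two-sided).
t = d̄/(s_d/√n) = 0.8197/(2.167/√25) = 1.891
df = n − 1 = 24
Two-sided p-value ≈ 0.071
Since p ≈ 0.071 > α = 0.05, fail to reject H0; the data do not provide sufficient evidence against H0.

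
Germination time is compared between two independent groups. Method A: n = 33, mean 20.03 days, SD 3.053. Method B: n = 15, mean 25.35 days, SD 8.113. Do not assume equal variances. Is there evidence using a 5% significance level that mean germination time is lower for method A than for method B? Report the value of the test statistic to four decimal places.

Let group 1 = method A, group 2 = method B. H0: μ_1 = μ_2; H1: μ_1 < μ_2 (Welch's two-sample t-test, left-tailed).
t = (x̄_1 − x̄_2)/√(s_1²/n_1 + s_2²/n_2) = (20.03 − 25.35)/√(3.053²/33 + 8.113²/15) = -2.4617
Welch–Satterthwaite df ≈ 15.83
p-value = P(T ≤ -2.4617) ≈ 0.0129
Since p ≈ 0.0129 < α = 0.05, reject H0; the data support H1.

-2.4617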